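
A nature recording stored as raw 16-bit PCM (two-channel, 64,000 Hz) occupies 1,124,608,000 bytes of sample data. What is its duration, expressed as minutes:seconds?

73:13

Byte rate = 64,000 × 2 × 2 = 256,000 bytes/s.
Duration = 1,124,608,000 / 256,000 = 4,393 s.
4,393 s = 73:13.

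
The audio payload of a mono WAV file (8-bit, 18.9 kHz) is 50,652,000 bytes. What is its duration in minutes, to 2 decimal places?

Byte rate = 18,900 × 1 × 1 = 18,900 bytes/s.
Duration = 50,652,000 / 18,900 = 2,680 s.
2,680 s / 60 = 44.67 minutes.

44.67 minutes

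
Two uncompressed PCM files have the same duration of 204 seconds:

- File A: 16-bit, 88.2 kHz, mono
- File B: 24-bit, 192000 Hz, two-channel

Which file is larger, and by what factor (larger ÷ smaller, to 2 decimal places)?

File B, by a factor of 6.53

File A: 88,200 × 2 × 1 = 176,400 bytes/s.
File B: 192,000 × 3 × 2 = 1,152,000 bytes/s.
File B is larger; ratio = 235,008,000 / 35,985,600 = 6.53.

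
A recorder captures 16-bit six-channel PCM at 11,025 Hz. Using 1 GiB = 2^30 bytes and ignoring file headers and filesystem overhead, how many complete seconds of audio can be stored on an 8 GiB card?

Uncompressed byte rate = 11,025 × 2 × 6 = 132,300 bytes/s.
Capacity = 8 × 1,073,741,824 = 8,589,934,592 bytes.
8,589,934,592 / 132,300 ≈ 64927.7 s → 64,927 seconds.

64,927 seconds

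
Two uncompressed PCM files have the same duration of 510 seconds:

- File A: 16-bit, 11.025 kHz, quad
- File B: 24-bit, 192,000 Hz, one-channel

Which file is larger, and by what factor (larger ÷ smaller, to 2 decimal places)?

File A: 11,025 × 2 × 4 = 88,200 bytes/s.
File B: 192,000 × 3 × 1 = 576,000 bytes/s.
File B is larger; ratio = 293,760,000 / 44,982,000 = 6.53.

File B, by a factor of 6.53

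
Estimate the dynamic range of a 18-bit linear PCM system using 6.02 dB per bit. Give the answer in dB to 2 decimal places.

18 × 6.02 = 108.36 dB.

108.36 dB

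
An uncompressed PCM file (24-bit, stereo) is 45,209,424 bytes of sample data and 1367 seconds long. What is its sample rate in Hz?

Bytes = sample_rate × seconds × bytes_per_sample × channels.
sample_rate = 45,209,424 / (1,367 × 3 × 2) = 45,209,424 / 8,202 = 5,512 Hz.

5,512 Hz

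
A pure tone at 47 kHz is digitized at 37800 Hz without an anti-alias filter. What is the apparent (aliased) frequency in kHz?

Nyquist = 37,800/2 = 18,900 Hz; 47,000 Hz exceeds it.
Alias = |47,000 − 1×37,800| = |47,000 − 37,800| = 9,200 Hz = 9.2 kHz.

9.2 kHz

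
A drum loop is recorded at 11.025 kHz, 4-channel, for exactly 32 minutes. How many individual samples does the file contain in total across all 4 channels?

84,672,000 samples

exactly 32 minutes = 1,920 s.
11,025 × 1,920 s × 4 ch = 84,672,000 samples.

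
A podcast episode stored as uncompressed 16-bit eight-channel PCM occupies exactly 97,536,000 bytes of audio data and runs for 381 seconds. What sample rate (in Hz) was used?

Bytes = sample_rate × seconds × bytes_per_sample × channels.
sample_rate = 97,536,000 / (381 × 2 × 8) = 97,536,000 / 6,096 = 16,000 Hz.

16,000 Hz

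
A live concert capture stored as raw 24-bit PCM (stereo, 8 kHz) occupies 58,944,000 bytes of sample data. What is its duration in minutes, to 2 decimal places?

20.47 minutes

Byte rate = 8,000 × 3 × 2 = 48,000 bytes/s.
Duration = 58,944,000 / 48,000 = 1,228 s.
1,228 s / 60 = 20.47 minutes.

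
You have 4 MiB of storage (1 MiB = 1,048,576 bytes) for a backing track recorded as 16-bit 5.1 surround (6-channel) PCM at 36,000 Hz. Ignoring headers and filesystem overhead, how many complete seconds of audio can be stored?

9 seconds

Uncompressed byte rate = 36,000 × 2 × 6 = 432,000 bytes/s.
Capacity = 4 × 1,048,576 = 4,194,304 bytes.
4,194,304 / 432,000 ≈ 9.71 s → 9 seconds.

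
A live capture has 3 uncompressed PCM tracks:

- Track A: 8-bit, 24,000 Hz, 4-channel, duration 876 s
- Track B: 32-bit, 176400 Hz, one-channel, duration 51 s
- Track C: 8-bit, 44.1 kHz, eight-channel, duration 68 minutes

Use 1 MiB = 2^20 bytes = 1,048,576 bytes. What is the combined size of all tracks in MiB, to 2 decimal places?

1487.26 MiB

Track A: 24,000 × 876 × 1 × 4 = 84,096,000 bytes.
Track B: 176,400 × 51 × 4 × 1 = 35,985,600 bytes.
Track C: 68 minutes = 4,080 s; 44,100 × 4,080 × 1 × 8 = 1,439,424,000 bytes.
Total = 1,559,505,600 bytes = 1487.26 MiB.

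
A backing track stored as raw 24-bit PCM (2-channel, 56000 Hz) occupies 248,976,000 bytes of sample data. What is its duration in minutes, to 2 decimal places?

12.35 minutes

Byte rate = 56,000 × 3 × 2 = 336,000 bytes/s.
Duration = 248,976,000 / 336,000 = 741 s.
741 s / 60 = 12.35 minutes.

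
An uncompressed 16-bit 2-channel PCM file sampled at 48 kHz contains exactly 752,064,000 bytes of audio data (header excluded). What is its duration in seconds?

3,917 seconds

Byte rate = 48,000 × 2 × 2 = 192,000 bytes/s.
Duration = 752,064,000 / 192,000 = 3,917 s.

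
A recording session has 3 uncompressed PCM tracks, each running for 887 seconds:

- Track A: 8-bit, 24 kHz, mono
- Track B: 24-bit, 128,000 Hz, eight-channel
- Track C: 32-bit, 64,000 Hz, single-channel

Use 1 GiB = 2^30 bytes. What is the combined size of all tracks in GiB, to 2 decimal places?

2.77 GiB

Track A: 24,000 × 887 × 1 × 1 = 21,288,000 bytes.
Track B: 128,000 × 887 × 3 × 8 = 2,724,864,000 bytes.
Track C: 64,000 × 887 × 4 × 1 = 227,072,000 bytes.
Total = 2,973,224,000 bytes = 2.77 GiB.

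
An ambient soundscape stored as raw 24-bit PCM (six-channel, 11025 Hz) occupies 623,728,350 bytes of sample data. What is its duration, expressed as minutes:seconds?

52:23

Byte rate = 11,025 × 3 × 6 = 198,450 bytes/s.
Duration = 623,728,350 / 198,450 = 3,143 s.
3,143 s = 52:23.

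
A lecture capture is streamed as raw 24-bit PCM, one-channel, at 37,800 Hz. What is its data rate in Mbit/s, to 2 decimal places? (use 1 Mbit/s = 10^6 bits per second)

Bit rate = 37,800 × 24 × 1 = 907,200 bits/s.
= 0.91 Mbit/s.

0.91 Mbit/s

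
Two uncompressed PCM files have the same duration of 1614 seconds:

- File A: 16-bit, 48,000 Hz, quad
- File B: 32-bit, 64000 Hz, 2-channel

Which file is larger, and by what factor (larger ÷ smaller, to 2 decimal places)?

File A: 48,000 × 2 × 4 = 384,000 bytes/s.
File B: 64,000 × 4 × 2 = 512,000 bytes/s.
File B is larger; ratio = 826,368,000 / 619,776,000 = 1.33.

File B, by a factor of 1.33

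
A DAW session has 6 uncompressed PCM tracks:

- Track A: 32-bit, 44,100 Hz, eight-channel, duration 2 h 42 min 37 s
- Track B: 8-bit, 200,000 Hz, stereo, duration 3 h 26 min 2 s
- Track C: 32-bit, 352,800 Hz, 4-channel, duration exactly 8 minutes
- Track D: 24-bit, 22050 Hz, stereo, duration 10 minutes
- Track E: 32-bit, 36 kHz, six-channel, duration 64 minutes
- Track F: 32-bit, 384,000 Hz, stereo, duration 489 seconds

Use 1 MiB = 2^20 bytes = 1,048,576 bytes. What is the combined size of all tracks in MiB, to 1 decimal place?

Track A: 2 h 42 min 37 s = 9,757 s; 44,100 × 9,757 × 4 × 8 = 13,769,078,400 bytes.
Track B: 3 h 26 min 2 s = 12,362 s; 200,000 × 12,362 × 1 × 2 = 4,944,800,000 bytes.
Track C: exactly 8 minutes = 480 s; 352,800 × 480 × 4 × 4 = 2,709,504,000 bytes.
Track D: 10 minutes = 600 s; 22,050 × 600 × 3 × 2 = 79,380,000 bytes.
Track E: 64 minutes = 3,840 s; 36,000 × 3,840 × 4 × 6 = 3,317,760,000 bytes.
Track F: 384,000 × 489 × 4 × 2 = 1,502,208,000 bytes.
Total = 26,322,730,400 bytes = 25103.3 MiB.

25103.3 MiB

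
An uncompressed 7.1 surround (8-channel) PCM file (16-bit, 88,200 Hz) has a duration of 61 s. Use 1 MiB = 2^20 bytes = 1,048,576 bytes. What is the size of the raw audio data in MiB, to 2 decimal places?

82.10 MiB

Bytes = 88,200 samples/s × 61 s × 2 bytes/sample × 8 ch = 86,083,200 bytes.
86,083,200 / 1,048,576 = 82.10 MiB.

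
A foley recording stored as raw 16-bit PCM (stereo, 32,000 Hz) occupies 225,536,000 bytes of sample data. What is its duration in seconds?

Byte rate = 32,000 × 2 × 2 = 128,000 bytes/s.
Duration = 225,536,000 / 128,000 = 1,762 s.

1,762 seconds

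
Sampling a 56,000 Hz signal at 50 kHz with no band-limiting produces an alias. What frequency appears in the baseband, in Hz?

Nyquist = 50,000/2 = 25,000 Hz; 56,000 Hz exceeds it.
Alias = |56,000 − 1×50,000| = |56,000 − 50,000| = 6,000 Hz.

6,000 Hz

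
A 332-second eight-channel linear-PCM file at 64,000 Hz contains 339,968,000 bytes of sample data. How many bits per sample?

Bytes per sample = 339,968,000 / (64,000 × 332 × 8) = 339,968,000 / 169,984,000 = 2.
Bit depth = 2 × 8 = 16 bits.

16 bits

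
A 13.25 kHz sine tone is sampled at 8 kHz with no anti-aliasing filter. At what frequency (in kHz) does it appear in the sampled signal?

2.75 kHz

Nyquist = 8,000/2 = 4,000 Hz; 13,250 Hz exceeds it.
Alias = |13,250 − 2×8,000| = |13,250 − 16,000| = 2,750 Hz = 2.75 kHz.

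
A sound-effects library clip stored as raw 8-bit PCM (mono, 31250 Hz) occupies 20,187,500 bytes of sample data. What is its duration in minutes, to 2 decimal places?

10.77 minutes

Byte rate = 31,250 × 1 × 1 = 31,250 bytes/s.
Duration = 20,187,500 / 31,250 = 646 s.
646 s / 60 = 10.77 minutes.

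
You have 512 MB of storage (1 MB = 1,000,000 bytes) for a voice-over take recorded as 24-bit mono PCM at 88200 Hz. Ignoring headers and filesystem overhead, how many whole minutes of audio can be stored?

32 minutes

Uncompressed byte rate = 88,200 × 3 × 1 = 264,600 bytes/s.
Capacity = 512 × 1,000,000 = 512,000,000 bytes.
512,000,000 / 264,600 ≈ 1935 s → 32 minutes.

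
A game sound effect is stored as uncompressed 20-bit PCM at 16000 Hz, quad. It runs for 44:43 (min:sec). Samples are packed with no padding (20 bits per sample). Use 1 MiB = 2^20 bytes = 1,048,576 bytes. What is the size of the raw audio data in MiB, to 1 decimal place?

409.4 MiB

Duration = 44:43 (min:sec) = 2,683 s.
Bits = 16,000 × 2,683 × 20 × 4 = 3,434,240,000 bits = 429,280,000 bytes.
429,280,000 / 1,048,576 = 409.4 MiB.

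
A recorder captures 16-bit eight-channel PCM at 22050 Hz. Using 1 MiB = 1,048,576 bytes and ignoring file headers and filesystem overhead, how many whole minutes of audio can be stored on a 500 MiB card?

Uncompressed byte rate = 22,050 × 2 × 8 = 352,800 bytes/s.
Capacity = 500 × 1,048,576 = 524,288,000 bytes.
524,288,000 / 352,800 ≈ 1486.08 s → 24 minutes.

24 minutes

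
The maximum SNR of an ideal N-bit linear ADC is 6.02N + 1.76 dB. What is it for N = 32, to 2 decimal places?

194.40 dB

6.02 × 32 + 1.76 = 194.40 dB.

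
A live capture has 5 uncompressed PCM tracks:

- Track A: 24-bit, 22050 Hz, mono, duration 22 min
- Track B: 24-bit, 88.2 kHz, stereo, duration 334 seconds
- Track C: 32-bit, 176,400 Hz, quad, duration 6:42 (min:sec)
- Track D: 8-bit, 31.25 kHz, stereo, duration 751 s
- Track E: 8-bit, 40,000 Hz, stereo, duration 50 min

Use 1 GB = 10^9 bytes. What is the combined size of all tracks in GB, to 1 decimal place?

Track A: 22 min = 1,320 s; 22,050 × 1,320 × 3 × 1 = 87,318,000 bytes.
Track B: 88,200 × 334 × 3 × 2 = 176,752,800 bytes.
Track C: 6:42 (min:sec) = 402 s; 176,400 × 402 × 4 × 4 = 1,134,604,800 bytes.
Track D: 31,250 × 751 × 1 × 2 = 46,937,500 bytes.
Track E: 50 min = 3,000 s; 40,000 × 3,000 × 1 × 2 = 240,000,000 bytes.
Total = 1,685,613,100 bytes = 1.7 GB.

1.7 GB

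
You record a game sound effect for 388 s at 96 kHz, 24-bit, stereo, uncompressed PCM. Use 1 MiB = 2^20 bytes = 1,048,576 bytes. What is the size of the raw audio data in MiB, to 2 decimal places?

213.13 MiB

Bytes = 96,000 samples/s × 388 s × 3 bytes/sample × 2 ch = 223,488,000 bytes.
223,488,000 / 1,048,576 = 213.13 MiB.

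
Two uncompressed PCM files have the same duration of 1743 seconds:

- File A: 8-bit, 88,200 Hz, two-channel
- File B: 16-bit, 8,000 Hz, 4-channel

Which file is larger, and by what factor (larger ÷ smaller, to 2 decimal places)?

File A: 88,200 × 1 × 2 = 176,400 bytes/s.
File B: 8,000 × 2 × 4 = 64,000 bytes/s.
File A is larger; ratio = 307,465,200 / 111,552,000 = 2.76.

File A, by a factor of 2.76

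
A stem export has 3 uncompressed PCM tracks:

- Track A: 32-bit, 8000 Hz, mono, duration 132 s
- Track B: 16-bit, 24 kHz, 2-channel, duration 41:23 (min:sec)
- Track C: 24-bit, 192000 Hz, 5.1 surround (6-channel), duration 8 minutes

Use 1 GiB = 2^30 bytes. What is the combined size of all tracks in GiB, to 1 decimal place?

1.8 GiB

Track A: 8,000 × 132 × 4 × 1 = 4,224,000 bytes.
Track B: 41:23 (min:sec) = 2,483 s; 24,000 × 2,483 × 2 × 2 = 238,368,000 bytes.
Track C: 8 minutes = 480 s; 192,000 × 480 × 3 × 6 = 1,658,880,000 bytes.
Total = 1,901,472,000 bytes = 1.8 GiB.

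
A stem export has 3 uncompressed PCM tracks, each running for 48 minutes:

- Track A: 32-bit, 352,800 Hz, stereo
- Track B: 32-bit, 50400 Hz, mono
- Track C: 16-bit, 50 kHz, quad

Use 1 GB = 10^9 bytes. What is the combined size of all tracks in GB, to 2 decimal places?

48 minutes = 2,880 s.
Track A: 352,800 × 2,880 × 4 × 2 = 8,128,512,000 bytes.
Track B: 50,400 × 2,880 × 4 × 1 = 580,608,000 bytes.
Track C: 50,000 × 2,880 × 2 × 4 = 1,152,000,000 bytes.
Total = 9,861,120,000 bytes = 9.86 GB.

9.86 GB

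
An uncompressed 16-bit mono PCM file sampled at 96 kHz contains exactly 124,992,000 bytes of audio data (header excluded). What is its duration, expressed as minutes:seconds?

Byte rate = 96,000 × 2 × 1 = 192,000 bytes/s.
Duration = 124,992,000 / 192,000 = 651 s.
651 s = 10:51.

10:51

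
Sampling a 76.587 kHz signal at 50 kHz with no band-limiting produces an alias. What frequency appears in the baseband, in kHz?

23.413 kHz

Nyquist = 50,000/2 = 25,000 Hz; 76,587 Hz exceeds it.
Alias = |76,587 − 2×50,000| = |76,587 − 100,000| = 23,413 Hz = 23.413 kHz.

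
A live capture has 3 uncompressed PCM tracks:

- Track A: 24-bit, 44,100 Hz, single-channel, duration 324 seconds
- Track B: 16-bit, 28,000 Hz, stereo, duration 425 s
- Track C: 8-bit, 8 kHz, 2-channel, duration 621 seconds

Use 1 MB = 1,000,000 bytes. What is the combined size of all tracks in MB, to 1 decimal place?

Track A: 44,100 × 324 × 3 × 1 = 42,865,200 bytes.
Track B: 28,000 × 425 × 2 × 2 = 47,600,000 bytes.
Track C: 8,000 × 621 × 1 × 2 = 9,936,000 bytes.
Total = 100,401,200 bytes = 100.4 MB.

100.4 MB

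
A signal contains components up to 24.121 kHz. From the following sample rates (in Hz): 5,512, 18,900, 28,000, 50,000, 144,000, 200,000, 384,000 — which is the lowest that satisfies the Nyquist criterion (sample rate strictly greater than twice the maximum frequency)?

50,000 Hz

Need sample rate > 2 × 24,121 = 48,242 Hz.
Lowest listed rate above 48,242 Hz is 50,000 Hz.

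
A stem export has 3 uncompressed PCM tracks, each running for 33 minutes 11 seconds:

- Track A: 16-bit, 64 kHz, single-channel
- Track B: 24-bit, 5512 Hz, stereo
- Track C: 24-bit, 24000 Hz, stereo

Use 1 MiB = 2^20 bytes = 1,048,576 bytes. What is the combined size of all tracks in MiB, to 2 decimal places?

33 minutes 11 seconds = 1,991 s.
Track A: 64,000 × 1,991 × 2 × 1 = 254,848,000 bytes.
Track B: 5,512 × 1,991 × 3 × 2 = 65,846,352 bytes.
Track C: 24,000 × 1,991 × 3 × 2 = 286,704,000 bytes.
Total = 607,398,352 bytes = 579.26 MiB.

579.26 MiB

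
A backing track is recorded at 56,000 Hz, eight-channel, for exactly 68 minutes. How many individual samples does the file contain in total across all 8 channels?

1,827,840,000 samples

exactly 68 minutes = 4,080 s.
56,000 × 4,080 s × 8 ch = 1,827,840,000 samples.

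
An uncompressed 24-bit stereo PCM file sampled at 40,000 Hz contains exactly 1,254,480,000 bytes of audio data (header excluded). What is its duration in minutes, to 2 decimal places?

87.12 minutes

Byte rate = 40,000 × 3 × 2 = 240,000 bytes/s.
Duration = 1,254,480,000 / 240,000 = 5,227 s.
5,227 s / 60 = 87.12 minutes.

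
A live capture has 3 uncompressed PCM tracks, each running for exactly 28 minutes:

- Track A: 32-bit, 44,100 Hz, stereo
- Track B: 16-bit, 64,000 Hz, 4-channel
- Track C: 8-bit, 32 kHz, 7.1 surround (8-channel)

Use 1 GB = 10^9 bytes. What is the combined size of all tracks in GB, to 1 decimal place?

exactly 28 minutes = 1,680 s.
Track A: 44,100 × 1,680 × 4 × 2 = 592,704,000 bytes.
Track B: 64,000 × 1,680 × 2 × 4 = 860,160,000 bytes.
Track C: 32,000 × 1,680 × 1 × 8 = 430,080,000 bytes.
Total = 1,882,944,000 bytes = 1.9 GB.

1.9 GB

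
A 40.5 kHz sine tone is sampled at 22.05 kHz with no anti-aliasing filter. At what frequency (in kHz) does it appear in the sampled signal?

3.6 kHz

Nyquist = 22,050/2 = 11,025 Hz; 40,500 Hz exceeds it.
Alias = |40,500 − 2×22,050| = |40,500 − 44,100| = 3,600 Hz = 3.6 kHz.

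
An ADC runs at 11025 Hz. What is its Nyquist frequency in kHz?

5.5125 kHz

Nyquist frequency = sample rate / 2 = 11,025 / 2 = 5.5125 kHz.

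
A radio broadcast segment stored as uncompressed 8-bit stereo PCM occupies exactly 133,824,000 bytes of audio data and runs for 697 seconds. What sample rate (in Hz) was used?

Bytes = sample_rate × seconds × bytes_per_sample × channels.
sample_rate = 133,824,000 / (697 × 1 × 2) = 133,824,000 / 1,394 = 96,000 Hz.

96,000 Hz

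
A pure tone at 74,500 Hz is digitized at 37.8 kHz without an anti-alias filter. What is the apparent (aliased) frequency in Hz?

Nyquist = 37,800/2 = 18,900 Hz; 74,500 Hz exceeds it.
Alias = |74,500 − 2×37,800| = |74,500 − 75,600| = 1,100 Hz.

1,100 Hz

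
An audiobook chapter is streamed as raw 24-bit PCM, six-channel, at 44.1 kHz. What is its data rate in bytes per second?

Bit rate = 44,100 × 24 × 6 = 6,350,400 bits/s.
6,350,400 / 8 = 793,800 bytes/s.

793,800 bytes/s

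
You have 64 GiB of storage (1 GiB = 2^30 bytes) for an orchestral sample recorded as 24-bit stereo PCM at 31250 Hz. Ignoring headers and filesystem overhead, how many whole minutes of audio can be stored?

Uncompressed byte rate = 31,250 × 3 × 2 = 187,500 bytes/s.
Capacity = 64 × 1,073,741,824 = 68,719,476,736 bytes.
68,719,476,736 / 187,500 ≈ 366503.88 s → 6,108 minutes.

6,108 minutes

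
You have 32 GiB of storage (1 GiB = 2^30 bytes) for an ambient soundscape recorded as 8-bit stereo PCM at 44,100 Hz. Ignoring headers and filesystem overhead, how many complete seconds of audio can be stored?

Uncompressed byte rate = 44,100 × 1 × 2 = 88,200 bytes/s.
Capacity = 32 × 1,073,741,824 = 34,359,738,368 bytes.
34,359,738,368 / 88,200 ≈ 389566.19 s → 389,566 seconds.

389,566 seconds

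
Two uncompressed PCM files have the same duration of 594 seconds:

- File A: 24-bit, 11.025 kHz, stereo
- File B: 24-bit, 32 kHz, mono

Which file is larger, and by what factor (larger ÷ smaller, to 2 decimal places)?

File B, by a factor of 1.45

File A: 11,025 × 3 × 2 = 66,150 bytes/s.
File B: 32,000 × 3 × 1 = 96,000 bytes/s.
File B is larger; ratio = 57,024,000 / 39,293,100 = 1.45.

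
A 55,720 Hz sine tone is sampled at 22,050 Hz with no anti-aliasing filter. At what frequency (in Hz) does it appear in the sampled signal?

Nyquist = 22,050/2 = 11,025 Hz; 55,720 Hz exceeds it.
Alias = |55,720 − 3×22,050| = |55,720 − 66,150| = 10,430 Hz.

10,430 Hz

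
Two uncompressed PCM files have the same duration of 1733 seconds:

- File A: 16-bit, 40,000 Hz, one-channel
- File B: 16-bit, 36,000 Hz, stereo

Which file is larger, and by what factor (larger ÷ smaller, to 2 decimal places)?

File B, by a factor of 1.80

File A: 40,000 × 2 × 1 = 80,000 bytes/s.
File B: 36,000 × 2 × 2 = 144,000 bytes/s.
File B is larger; ratio = 249,552,000 / 138,640,000 = 1.80.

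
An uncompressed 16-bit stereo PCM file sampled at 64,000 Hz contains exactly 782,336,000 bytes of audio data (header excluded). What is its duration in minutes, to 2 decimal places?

50.93 minutes

Byte rate = 64,000 × 2 × 2 = 256,000 bytes/s.
Duration = 782,336,000 / 256,000 = 3,056 s.
3,056 s / 60 = 50.93 minutes.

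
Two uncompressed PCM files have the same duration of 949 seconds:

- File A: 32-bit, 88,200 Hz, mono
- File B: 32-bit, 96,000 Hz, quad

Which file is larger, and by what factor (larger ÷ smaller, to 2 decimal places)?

File B, by a factor of 4.35

File A: 88,200 × 4 × 1 = 352,800 bytes/s.
File B: 96,000 × 4 × 4 = 1,536,000 bytes/s.
File B is larger; ratio = 1,457,664,000 / 334,807,200 = 4.35.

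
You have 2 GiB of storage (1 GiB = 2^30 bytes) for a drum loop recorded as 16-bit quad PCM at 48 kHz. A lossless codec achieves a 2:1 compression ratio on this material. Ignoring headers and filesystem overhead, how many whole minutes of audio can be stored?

186 minutes

Uncompressed byte rate = 48,000 × 2 × 4 = 384,000 bytes/s.
After 2:1 compression, effective rate ≈ 192000 bytes/s.
Capacity = 2 × 1,073,741,824 = 2,147,483,648 bytes.
2,147,483,648 / effective rate ≈ 11184.81 s → 186 minutes.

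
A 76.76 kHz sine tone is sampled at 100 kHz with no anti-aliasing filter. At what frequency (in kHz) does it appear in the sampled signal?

23.24 kHz

Nyquist = 100,000/2 = 50,000 Hz; 76,760 Hz exceeds it.
Alias = |76,760 − 1×100,000| = |76,760 − 100,000| = 23,240 Hz = 23.24 kHz.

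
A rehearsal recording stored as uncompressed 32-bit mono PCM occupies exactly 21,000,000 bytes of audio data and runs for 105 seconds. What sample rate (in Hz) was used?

Bytes = sample_rate × seconds × bytes_per_sample × channels.
sample_rate = 21,000,000 / (105 × 4 × 1) = 21,000,000 / 420 = 50,000 Hz.

50,000 Hz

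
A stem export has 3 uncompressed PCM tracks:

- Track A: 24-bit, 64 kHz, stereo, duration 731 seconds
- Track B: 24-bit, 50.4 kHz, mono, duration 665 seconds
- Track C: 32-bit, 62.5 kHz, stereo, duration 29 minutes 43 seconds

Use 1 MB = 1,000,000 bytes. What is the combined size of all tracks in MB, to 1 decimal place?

Track A: 64,000 × 731 × 3 × 2 = 280,704,000 bytes.
Track B: 50,400 × 665 × 3 × 1 = 100,548,000 bytes.
Track C: 29 minutes 43 seconds = 1,783 s; 62,500 × 1,783 × 4 × 2 = 891,500,000 bytes.
Total = 1,272,752,000 bytes = 1272.8 MB.

1272.8 MB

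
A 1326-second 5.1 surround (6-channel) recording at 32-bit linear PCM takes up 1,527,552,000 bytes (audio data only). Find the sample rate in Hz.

48,000 Hz

Bytes = sample_rate × seconds × bytes_per_sample × channels.
sample_rate = 1,527,552,000 / (1,326 × 4 × 6) = 1,527,552,000 / 31,824 = 48,000 Hz.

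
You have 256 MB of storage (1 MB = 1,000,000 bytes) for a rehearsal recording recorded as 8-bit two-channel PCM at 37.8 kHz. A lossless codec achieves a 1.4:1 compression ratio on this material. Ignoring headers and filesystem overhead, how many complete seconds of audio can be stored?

Uncompressed byte rate = 37,800 × 1 × 2 = 75,600 bytes/s.
After 1.4:1 compression, effective rate ≈ 54000 bytes/s.
Capacity = 256 × 1,000,000 = 256,000,000 bytes.
256,000,000 / effective rate ≈ 4740.74 s → 4,740 seconds.

4,740 seconds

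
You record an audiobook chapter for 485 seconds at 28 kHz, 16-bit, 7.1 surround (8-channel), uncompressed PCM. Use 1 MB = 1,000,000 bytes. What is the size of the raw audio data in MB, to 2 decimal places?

Bytes = 28,000 samples/s × 485 s × 2 bytes/sample × 8 ch = 217,280,000 bytes.
217,280,000 / 1,000,000 = 217.28 MB.

217.28 MB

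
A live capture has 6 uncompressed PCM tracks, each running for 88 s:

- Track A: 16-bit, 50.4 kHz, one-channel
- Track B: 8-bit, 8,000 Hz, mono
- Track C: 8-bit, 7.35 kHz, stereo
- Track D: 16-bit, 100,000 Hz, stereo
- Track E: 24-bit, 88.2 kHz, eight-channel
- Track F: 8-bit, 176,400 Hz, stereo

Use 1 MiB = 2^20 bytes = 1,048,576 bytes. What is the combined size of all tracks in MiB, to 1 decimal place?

251.2 MiB

Track A: 50,400 × 88 × 2 × 1 = 8,870,400 bytes.
Track B: 8,000 × 88 × 1 × 1 = 704,000 bytes.
Track C: 7,350 × 88 × 1 × 2 = 1,293,600 bytes.
Track D: 100,000 × 88 × 2 × 2 = 35,200,000 bytes.
Track E: 88,200 × 88 × 3 × 8 = 186,278,400 bytes.
Track F: 176,400 × 88 × 1 × 2 = 31,046,400 bytes.
Total = 263,392,800 bytes = 251.2 MiB.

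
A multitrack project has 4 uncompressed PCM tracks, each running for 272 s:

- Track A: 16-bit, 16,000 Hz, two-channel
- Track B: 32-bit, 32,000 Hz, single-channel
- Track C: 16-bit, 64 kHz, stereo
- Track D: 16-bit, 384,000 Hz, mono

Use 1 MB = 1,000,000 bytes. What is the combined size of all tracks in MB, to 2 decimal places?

330.75 MB

Track A: 16,000 × 272 × 2 × 2 = 17,408,000 bytes.
Track B: 32,000 × 272 × 4 × 1 = 34,816,000 bytes.
Track C: 64,000 × 272 × 2 × 2 = 69,632,000 bytes.
Track D: 384,000 × 272 × 2 × 1 = 208,896,000 bytes.
Total = 330,752,000 bytes = 330.75 MB.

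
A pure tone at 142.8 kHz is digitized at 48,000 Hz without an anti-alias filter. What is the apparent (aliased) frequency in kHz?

1.2 kHz

Nyquist = 48,000/2 = 24,000 Hz; 142,800 Hz exceeds it.
Alias = |142,800 − 3×48,000| = |142,800 − 144,000| = 1,200 Hz = 1.2 kHz.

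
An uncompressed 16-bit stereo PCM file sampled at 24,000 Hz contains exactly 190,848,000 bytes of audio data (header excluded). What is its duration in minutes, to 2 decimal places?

Byte rate = 24,000 × 2 × 2 = 96,000 bytes/s.
Duration = 190,848,000 / 96,000 = 1,988 s.
1,988 s / 60 = 33.13 minutes.

33.13 minutes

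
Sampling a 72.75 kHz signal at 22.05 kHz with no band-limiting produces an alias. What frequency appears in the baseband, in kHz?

Nyquist = 22,050/2 = 11,025 Hz; 72,750 Hz exceeds it.
Alias = |72,750 − 3×22,050| = |72,750 − 66,150| = 6,600 Hz = 6.6 kHz.

6.6 kHz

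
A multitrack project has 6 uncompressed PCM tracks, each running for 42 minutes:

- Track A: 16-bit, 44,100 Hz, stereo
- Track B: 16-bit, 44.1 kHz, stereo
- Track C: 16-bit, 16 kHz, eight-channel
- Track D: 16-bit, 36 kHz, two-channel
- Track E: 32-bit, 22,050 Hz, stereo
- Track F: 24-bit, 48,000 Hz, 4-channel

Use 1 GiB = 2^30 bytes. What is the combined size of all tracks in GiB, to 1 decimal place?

42 minutes = 2,520 s.
Track A: 44,100 × 2,520 × 2 × 2 = 444,528,000 bytes.
Track B: 44,100 × 2,520 × 2 × 2 = 444,528,000 bytes.
Track C: 16,000 × 2,520 × 2 × 8 = 645,120,000 bytes.
Track D: 36,000 × 2,520 × 2 × 2 = 362,880,000 bytes.
Track E: 22,050 × 2,520 × 4 × 2 = 444,528,000 bytes.
Track F: 48,000 × 2,520 × 3 × 4 = 1,451,520,000 bytes.
Total = 3,793,104,000 bytes = 3.5 GiB.

3.5 GiB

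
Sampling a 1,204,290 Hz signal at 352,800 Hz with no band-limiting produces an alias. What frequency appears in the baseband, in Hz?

Nyquist = 352,800/2 = 176,400 Hz; 1,204,290 Hz exceeds it.
Alias = |1,204,290 − 3×352,800| = |1,204,290 − 1,058,400| = 145,890 Hz.

145,890 Hz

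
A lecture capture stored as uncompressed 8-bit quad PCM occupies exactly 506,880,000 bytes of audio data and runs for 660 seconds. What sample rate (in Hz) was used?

Bytes = sample_rate × seconds × bytes_per_sample × channels.
sample_rate = 506,880,000 / (660 × 1 × 4) = 506,880,000 / 2,640 = 192,000 Hz.

192,000 Hz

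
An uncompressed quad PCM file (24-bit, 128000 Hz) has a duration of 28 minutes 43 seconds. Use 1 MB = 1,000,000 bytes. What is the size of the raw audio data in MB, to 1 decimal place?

2646.5 MB

Duration = 28 minutes 43 seconds = 1,723 s.
Bytes = 128,000 samples/s × 1,723 s × 3 bytes/sample × 4 ch = 2,646,528,000 bytes.
2,646,528,000 / 1,000,000 = 2646.5 MB.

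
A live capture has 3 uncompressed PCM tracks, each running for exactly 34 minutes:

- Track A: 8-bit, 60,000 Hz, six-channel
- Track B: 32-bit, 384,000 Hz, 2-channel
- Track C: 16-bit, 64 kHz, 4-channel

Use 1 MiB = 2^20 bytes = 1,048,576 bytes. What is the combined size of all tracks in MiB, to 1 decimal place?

7673.0 MiB

exactly 34 minutes = 2,040 s.
Track A: 60,000 × 2,040 × 1 × 6 = 734,400,000 bytes.
Track B: 384,000 × 2,040 × 4 × 2 = 6,266,880,000 bytes.
Track C: 64,000 × 2,040 × 2 × 4 = 1,044,480,000 bytes.
Total = 8,045,760,000 bytes = 7673.0 MiB.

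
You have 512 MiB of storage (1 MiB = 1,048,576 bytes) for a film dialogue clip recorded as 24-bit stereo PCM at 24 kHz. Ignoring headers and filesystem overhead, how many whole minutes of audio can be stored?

Uncompressed byte rate = 24,000 × 3 × 2 = 144,000 bytes/s.
Capacity = 512 × 1,048,576 = 536,870,912 bytes.
536,870,912 / 144,000 ≈ 3728.27 s → 62 minutes.

62 minutes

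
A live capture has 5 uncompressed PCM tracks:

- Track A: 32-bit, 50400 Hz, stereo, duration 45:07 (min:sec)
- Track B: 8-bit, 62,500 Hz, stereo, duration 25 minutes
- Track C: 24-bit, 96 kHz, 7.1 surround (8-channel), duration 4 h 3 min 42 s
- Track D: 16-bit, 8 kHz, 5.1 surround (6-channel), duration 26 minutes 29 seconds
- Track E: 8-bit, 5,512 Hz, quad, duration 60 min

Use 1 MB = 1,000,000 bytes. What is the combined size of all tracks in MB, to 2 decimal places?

35199.97 MB

Track A: 45:07 (min:sec) = 2,707 s; 50,400 × 2,707 × 4 × 2 = 1,091,462,400 bytes.
Track B: 25 minutes = 1,500 s; 62,500 × 1,500 × 1 × 2 = 187,500,000 bytes.
Track C: 4 h 3 min 42 s = 14,622 s; 96,000 × 14,622 × 3 × 8 = 33,689,088,000 bytes.
Track D: 26 minutes 29 seconds = 1,589 s; 8,000 × 1,589 × 2 × 6 = 152,544,000 bytes.
Track E: 60 min = 3,600 s; 5,512 × 3,600 × 1 × 4 = 79,372,800 bytes.
Total = 35,199,967,200 bytes = 35199.97 MB.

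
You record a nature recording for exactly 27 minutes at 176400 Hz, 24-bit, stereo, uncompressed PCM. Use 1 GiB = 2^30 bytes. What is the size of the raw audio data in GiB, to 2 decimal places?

1.60 GiB

Duration = exactly 27 minutes = 1,620 s.
Bytes = 176,400 samples/s × 1,620 s × 3 bytes/sample × 2 ch = 1,714,608,000 bytes.
1,714,608,000 / 1,073,741,824 = 1.60 GiB.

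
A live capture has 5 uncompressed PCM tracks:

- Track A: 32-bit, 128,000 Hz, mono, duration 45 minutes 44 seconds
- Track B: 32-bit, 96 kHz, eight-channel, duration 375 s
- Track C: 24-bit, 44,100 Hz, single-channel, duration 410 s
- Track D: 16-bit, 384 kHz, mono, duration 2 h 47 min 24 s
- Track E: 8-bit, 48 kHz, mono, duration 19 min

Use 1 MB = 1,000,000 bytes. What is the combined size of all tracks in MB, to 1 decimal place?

10379.7 MB

Track A: 45 minutes 44 seconds = 2,744 s; 128,000 × 2,744 × 4 × 1 = 1,404,928,000 bytes.
Track B: 96,000 × 375 × 4 × 8 = 1,152,000,000 bytes.
Track C: 44,100 × 410 × 3 × 1 = 54,243,000 bytes.
Track D: 2 h 47 min 24 s = 10,044 s; 384,000 × 10,044 × 2 × 1 = 7,713,792,000 bytes.
Track E: 19 min = 1,140 s; 48,000 × 1,140 × 1 × 1 = 54,720,000 bytes.
Total = 10,379,683,000 bytes = 10379.7 MB.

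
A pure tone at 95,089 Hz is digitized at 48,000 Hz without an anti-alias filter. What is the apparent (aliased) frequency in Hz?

911 Hz

Nyquist = 48,000/2 = 24,000 Hz; 95,089 Hz exceeds it.
Alias = |95,089 − 2×48,000| = |95,089 − 96,000| = 911 Hz.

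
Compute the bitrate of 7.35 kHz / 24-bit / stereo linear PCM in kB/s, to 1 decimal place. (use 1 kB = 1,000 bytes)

44.1 kB/s

Bit rate = 7,350 × 24 × 2 = 352,800 bits/s.
352,800 / 8 = 44,100 B/s = 44.1 kB/s.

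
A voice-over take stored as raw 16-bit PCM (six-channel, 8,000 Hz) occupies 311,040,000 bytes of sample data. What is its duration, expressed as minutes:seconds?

Byte rate = 8,000 × 2 × 6 = 96,000 bytes/s.
Duration = 311,040,000 / 96,000 = 3,240 s.
3,240 s = 54:00.

54:00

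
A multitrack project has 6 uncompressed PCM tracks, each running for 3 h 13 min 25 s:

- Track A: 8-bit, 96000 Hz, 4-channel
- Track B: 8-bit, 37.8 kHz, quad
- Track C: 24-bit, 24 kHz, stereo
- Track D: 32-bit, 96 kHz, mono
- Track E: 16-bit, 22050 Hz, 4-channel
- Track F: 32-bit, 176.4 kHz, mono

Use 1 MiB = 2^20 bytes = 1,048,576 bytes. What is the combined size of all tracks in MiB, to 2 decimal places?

3 h 13 min 25 s = 11,605 s.
Track A: 96,000 × 11,605 × 1 × 4 = 4,456,320,000 bytes.
Track B: 37,800 × 11,605 × 1 × 4 = 1,754,676,000 bytes.
Track C: 24,000 × 11,605 × 3 × 2 = 1,671,120,000 bytes.
Track D: 96,000 × 11,605 × 4 × 1 = 4,456,320,000 bytes.
Track E: 22,050 × 11,605 × 2 × 4 = 2,047,122,000 bytes.
Track F: 176,400 × 11,605 × 4 × 1 = 8,188,488,000 bytes.
Total = 22,574,046,000 bytes = 21528.29 MiB.

21528.29 MiB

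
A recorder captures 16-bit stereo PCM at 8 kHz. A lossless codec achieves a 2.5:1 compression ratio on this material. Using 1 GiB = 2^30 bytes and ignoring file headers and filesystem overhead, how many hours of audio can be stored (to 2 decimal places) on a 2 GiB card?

46.60 hours

Uncompressed byte rate = 8,000 × 2 × 2 = 32,000 bytes/s.
After 2.5:1 compression, effective rate ≈ 12800 bytes/s.
Capacity = 2 × 1,073,741,824 = 2,147,483,648 bytes.
2,147,483,648 / effective rate ≈ 167772.16 s → 46.60 hours.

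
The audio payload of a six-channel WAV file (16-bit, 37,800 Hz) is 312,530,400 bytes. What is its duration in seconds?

689 seconds

Byte rate = 37,800 × 2 × 6 = 453,600 bytes/s.
Duration = 312,530,400 / 453,600 = 689 s.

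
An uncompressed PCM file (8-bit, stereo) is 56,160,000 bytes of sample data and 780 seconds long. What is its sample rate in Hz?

36,000 Hz

Bytes = sample_rate × seconds × bytes_per_sample × channels.
sample_rate = 56,160,000 / (780 × 1 × 2) = 56,160,000 / 1,560 = 36,000 Hz.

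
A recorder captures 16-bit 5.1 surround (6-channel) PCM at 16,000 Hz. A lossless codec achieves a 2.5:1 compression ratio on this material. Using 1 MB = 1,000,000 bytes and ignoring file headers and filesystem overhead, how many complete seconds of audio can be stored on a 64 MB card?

Uncompressed byte rate = 16,000 × 2 × 6 = 192,000 bytes/s.
After 2.5:1 compression, effective rate ≈ 76800 bytes/s.
Capacity = 64 × 1,000,000 = 64,000,000 bytes.
64,000,000 / effective rate ≈ 833.33 s → 833 seconds.

833 seconds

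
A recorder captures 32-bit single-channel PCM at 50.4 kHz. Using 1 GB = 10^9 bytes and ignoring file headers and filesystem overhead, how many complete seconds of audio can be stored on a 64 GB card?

317,460 seconds

Uncompressed byte rate = 50,400 × 4 × 1 = 201,600 bytes/s.
Capacity = 64 × 1,000,000,000 = 64,000,000,000 bytes.
64,000,000,000 / 201,600 ≈ 317460.32 s → 317,460 seconds.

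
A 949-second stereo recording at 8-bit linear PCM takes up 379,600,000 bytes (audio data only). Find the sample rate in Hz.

Bytes = sample_rate × seconds × bytes_per_sample × channels.
sample_rate = 379,600,000 / (949 × 1 × 2) = 379,600,000 / 1,898 = 200,000 Hz.

200,000 Hz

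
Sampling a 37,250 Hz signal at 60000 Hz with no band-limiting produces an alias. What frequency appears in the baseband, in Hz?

Nyquist = 60,000/2 = 30,000 Hz; 37,250 Hz exceeds it.
Alias = |37,250 − 1×60,000| = |37,250 − 60,000| = 22,750 Hz.

22,750 Hz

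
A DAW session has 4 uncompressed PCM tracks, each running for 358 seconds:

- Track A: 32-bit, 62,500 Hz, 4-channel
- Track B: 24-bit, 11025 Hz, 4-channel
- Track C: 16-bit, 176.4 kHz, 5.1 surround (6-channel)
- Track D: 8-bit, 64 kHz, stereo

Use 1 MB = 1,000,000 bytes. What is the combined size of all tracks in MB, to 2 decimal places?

Track A: 62,500 × 358 × 4 × 4 = 358,000,000 bytes.
Track B: 11,025 × 358 × 3 × 4 = 47,363,400 bytes.
Track C: 176,400 × 358 × 2 × 6 = 757,814,400 bytes.
Track D: 64,000 × 358 × 1 × 2 = 45,824,000 bytes.
Total = 1,209,001,800 bytes = 1209.00 MB.

1209.00 MB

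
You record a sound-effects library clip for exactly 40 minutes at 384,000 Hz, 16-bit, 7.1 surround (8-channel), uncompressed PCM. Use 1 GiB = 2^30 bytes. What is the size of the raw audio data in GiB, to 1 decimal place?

Duration = exactly 40 minutes = 2,400 s.
Bytes = 384,000 samples/s × 2,400 s × 2 bytes/sample × 8 ch = 14,745,600,000 bytes.
14,745,600,000 / 1,073,741,824 = 13.7 GiB.

13.7 GiB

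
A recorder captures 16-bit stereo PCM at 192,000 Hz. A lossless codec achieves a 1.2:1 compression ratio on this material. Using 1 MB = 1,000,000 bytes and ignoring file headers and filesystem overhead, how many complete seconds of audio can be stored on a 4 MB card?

Uncompressed byte rate = 192,000 × 2 × 2 = 768,000 bytes/s.
After 1.2:1 compression, effective rate ≈ 640000 bytes/s.
Capacity = 4 × 1,000,000 = 4,000,000 bytes.
4,000,000 / effective rate ≈ 6.25 s → 6 seconds.

6 seconds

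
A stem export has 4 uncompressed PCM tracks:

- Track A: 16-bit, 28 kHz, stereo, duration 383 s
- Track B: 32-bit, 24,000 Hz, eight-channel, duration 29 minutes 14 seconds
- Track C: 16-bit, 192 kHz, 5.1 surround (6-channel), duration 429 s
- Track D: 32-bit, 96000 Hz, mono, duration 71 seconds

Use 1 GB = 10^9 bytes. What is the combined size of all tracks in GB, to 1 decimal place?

2.4 GB

Track A: 28,000 × 383 × 2 × 2 = 42,896,000 bytes.
Track B: 29 minutes 14 seconds = 1,754 s; 24,000 × 1,754 × 4 × 8 = 1,347,072,000 bytes.
Track C: 192,000 × 429 × 2 × 6 = 988,416,000 bytes.
Track D: 96,000 × 71 × 4 × 1 = 27,264,000 bytes.
Total = 2,405,648,000 bytes = 2.4 GB.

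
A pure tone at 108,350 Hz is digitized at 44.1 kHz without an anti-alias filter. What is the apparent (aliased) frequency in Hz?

20,150 Hz

Nyquist = 44,100/2 = 22,050 Hz; 108,350 Hz exceeds it.
Alias = |108,350 − 2×44,100| = |108,350 − 88,200| = 20,150 Hz.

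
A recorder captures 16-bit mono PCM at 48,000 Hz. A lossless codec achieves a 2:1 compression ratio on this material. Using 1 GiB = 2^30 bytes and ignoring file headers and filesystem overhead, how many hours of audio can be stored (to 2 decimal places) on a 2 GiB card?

Uncompressed byte rate = 48,000 × 2 × 1 = 96,000 bytes/s.
After 2:1 compression, effective rate ≈ 48000 bytes/s.
Capacity = 2 × 1,073,741,824 = 2,147,483,648 bytes.
2,147,483,648 / effective rate ≈ 44739.24 s → 12.43 hours.

12.43 hours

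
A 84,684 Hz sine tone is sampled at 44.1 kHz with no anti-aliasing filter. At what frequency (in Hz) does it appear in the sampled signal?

3,516 Hz

Nyquist = 44,100/2 = 22,050 Hz; 84,684 Hz exceeds it.
Alias = |84,684 − 2×44,100| = |84,684 − 88,200| = 3,516 Hz.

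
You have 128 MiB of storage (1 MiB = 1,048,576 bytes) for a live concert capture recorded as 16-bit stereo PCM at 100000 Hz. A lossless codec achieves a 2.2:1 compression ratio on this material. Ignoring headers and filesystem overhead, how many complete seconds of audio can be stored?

738 seconds

Uncompressed byte rate = 100,000 × 2 × 2 = 400,000 bytes/s.
After 2.2:1 compression, effective rate ≈ 181818.18 bytes/s.
Capacity = 128 × 1,048,576 = 134,217,728 bytes.
134,217,728 / effective rate ≈ 738.2 s → 738 seconds.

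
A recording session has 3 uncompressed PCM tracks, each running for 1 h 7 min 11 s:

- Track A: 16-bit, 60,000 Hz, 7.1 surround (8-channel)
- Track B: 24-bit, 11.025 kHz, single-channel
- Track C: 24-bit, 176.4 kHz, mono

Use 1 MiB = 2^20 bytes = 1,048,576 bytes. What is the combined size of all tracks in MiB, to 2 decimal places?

5852.02 MiB

1 h 7 min 11 s = 4,031 s.
Track A: 60,000 × 4,031 × 2 × 8 = 3,869,760,000 bytes.
Track B: 11,025 × 4,031 × 3 × 1 = 133,325,325 bytes.
Track C: 176,400 × 4,031 × 3 × 1 = 2,133,205,200 bytes.
Total = 6,136,290,525 bytes = 5852.02 MiB.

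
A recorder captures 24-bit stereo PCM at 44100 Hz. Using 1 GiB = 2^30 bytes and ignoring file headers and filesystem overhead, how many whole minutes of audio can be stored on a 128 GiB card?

Uncompressed byte rate = 44,100 × 3 × 2 = 264,600 bytes/s.
Capacity = 128 × 1,073,741,824 = 137,438,953,472 bytes.
137,438,953,472 / 264,600 ≈ 519421.59 s → 8,657 minutes.

8,657 minutes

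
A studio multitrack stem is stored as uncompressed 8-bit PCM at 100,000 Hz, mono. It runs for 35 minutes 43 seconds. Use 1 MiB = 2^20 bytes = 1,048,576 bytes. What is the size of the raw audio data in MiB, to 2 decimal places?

Duration = 35 minutes 43 seconds = 2,143 s.
Bytes = 100,000 samples/s × 2,143 s × 1 bytes/sample × 1 ch = 214,300,000 bytes.
214,300,000 / 1,048,576 = 204.37 MiB.

204.37 MiB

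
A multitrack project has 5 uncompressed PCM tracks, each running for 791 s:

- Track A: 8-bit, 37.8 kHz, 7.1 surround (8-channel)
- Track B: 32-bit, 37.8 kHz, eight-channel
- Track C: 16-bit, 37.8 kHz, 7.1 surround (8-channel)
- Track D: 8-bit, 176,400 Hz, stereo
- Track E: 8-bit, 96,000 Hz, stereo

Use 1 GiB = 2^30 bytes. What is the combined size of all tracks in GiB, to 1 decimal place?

Track A: 37,800 × 791 × 1 × 8 = 239,198,400 bytes.
Track B: 37,800 × 791 × 4 × 8 = 956,793,600 bytes.
Track C: 37,800 × 791 × 2 × 8 = 478,396,800 bytes.
Track D: 176,400 × 791 × 1 × 2 = 279,064,800 bytes.
Track E: 96,000 × 791 × 1 × 2 = 151,872,000 bytes.
Total = 2,105,325,600 bytes = 2.0 GiB.

2.0 GiB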